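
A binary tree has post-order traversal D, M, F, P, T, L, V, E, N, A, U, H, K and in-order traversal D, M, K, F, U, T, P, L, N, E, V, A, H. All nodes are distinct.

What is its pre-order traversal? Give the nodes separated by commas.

The last element of post-order is the root; it splits in-order into left and right subtrees.
Root K: left subtree has 2 nodes {D, M}, right has 10 {F, U, T, P, L, N, E, V, A, H}.
  Root M: left subtree has 1 node {D}, right has 0 { }.
  Root H: left subtree has 9 nodes {F, U, T, P, L, N, E, V, A}, right has 0 { }.
    Root U: left subtree has 1 node {F}, right has 7 {T, P, L, N, E, V, A}.
      Root A: left subtree has 6 nodes {T, P, L, N, E, V}, right has 0 { }.
        Root N: left subtree has 3 nodes {T, P, L}, right has 2 {E, V}.
          Root L: left subtree has 2 nodes {T, P}, right has 0 { }.
            Root T: left subtree has 0 nodes { }, right has 1 {P}.
          Root E: left subtree has 0 nodes { }, right has 1 {V}.

K, M, D, H, U, F, A, N, L, T, P, E, V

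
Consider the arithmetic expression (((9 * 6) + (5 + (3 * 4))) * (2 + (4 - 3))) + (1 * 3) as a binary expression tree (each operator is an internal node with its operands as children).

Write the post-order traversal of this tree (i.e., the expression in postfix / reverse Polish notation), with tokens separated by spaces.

Post-order on an expression tree gives postfix notation: for each operator, emit left operand, right operand, then the operator.

9 6 * 5 3 4 * + + 2 4 3 - + * 1 3 * +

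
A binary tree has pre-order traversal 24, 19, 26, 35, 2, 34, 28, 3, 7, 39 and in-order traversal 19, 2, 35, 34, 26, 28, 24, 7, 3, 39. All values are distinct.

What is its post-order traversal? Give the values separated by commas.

The first element of pre-order is the root; it splits in-order into left and right subtrees.
Root 24: left subtree has 6 nodes {19, 2, 35, 34, 26, 28}, right has 3 {7, 3, 39}.
  Root 19: left subtree has 0 nodes { }, right has 5 {2, 35, 34, 26, 28}.
    Root 26: left subtree has 3 nodes {2, 35, 34}, right has 1 {28}.
      Root 35: left subtree has 1 node {2}, right has 1 {34}.
  Root 3: left subtree has 1 node {7}, right has 1 {39}.

2, 34, 35, 28, 26, 19, 7, 39, 3, 24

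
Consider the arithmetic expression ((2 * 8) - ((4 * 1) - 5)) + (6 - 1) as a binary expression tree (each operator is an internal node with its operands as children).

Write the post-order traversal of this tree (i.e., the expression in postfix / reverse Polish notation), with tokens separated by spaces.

2 8 * 4 1 * 5 - - 6 1 - +

Post-order on an expression tree gives postfix notation: for each operator, emit left operand, right operand, then the operator.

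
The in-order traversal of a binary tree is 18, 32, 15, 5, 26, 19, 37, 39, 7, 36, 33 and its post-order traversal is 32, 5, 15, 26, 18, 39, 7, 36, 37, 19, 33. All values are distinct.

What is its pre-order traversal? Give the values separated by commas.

The last element of post-order is the root; it splits in-order into left and right subtrees.
Root 33: left subtree has 10 nodes {18, 32, 15, 5, 26, 19, 37, 39, 7, 36}, right has 0 { }.
  Root 19: left subtree has 5 nodes {18, 32, 15, 5, 26}, right has 4 {37, 39, 7, 36}.
    Root 18: left subtree has 0 nodes { }, right has 4 {32, 15, 5, 26}.
      Root 26: left subtree has 3 nodes {32, 15, 5}, right has 0 { }.
        Root 15: left subtree has 1 node {32}, right has 1 {5}.
    Root 37: left subtree has 0 nodes { }, right has 3 {39, 7, 36}.
      Root 36: left subtree has 2 nodes {39, 7}, right has 0 { }.
        Root 7: left subtree has 1 node {39}, right has 0 { }.

33, 19, 18, 26, 15, 32, 5, 37, 36, 7, 39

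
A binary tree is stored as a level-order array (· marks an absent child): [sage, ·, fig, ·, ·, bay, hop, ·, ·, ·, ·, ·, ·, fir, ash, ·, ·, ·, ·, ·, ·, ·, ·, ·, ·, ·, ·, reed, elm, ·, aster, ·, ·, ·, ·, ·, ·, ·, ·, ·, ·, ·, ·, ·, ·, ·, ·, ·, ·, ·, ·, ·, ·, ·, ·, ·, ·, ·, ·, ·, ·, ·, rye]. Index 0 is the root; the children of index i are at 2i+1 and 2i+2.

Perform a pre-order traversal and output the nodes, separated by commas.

Pre-order visits the node, then its left subtree, then its right subtree.
Visit sage.
At sage: no left child.
At sage: go right to fig.
  Visit fig.
  At fig: go left to bay.
    bay is a leaf — visit bay.
  At fig: go right to hop.
    Visit hop.
    At hop: go left to fir.
      Visit fir.
      At fir: go left to reed.
        reed is a leaf — visit reed.
      At fir: go right to elm.
        elm is a leaf — visit elm.
    At hop: go right to ash.
      Visit ash.
      At ash: no left child.
      At ash: go right to aster.
        Visit aster.
        At aster: no left child.
        At aster: go right to rye.
          rye is a leaf — visit rye.

sage, fig, bay, hop, fir, reed, elm, ash, aster, rye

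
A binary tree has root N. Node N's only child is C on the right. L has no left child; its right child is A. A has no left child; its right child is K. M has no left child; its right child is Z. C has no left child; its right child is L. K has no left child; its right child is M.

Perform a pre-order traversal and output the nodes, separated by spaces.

N C L A K M Z

Pre-order visits the node, then its left subtree, then its right subtree.
Visit N.
At N: no left child.
At N: go right to C.
  Visit C.
  At C: no left child.
  At C: go right to L.
    Visit L.
    At L: no left child.
    At L: go right to A.
      Visit A.
      At A: no left child.
      At A: go right to K.
        Visit K.
        At K: no left child.
        At K: go right to M.
          Visit M.
          At M: no left child.
          At M: go right to Z.
            Z is a leaf — visit Z.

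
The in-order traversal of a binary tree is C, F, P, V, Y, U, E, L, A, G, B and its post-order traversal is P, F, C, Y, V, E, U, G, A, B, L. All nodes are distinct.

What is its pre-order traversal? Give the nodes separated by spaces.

L U V C F P Y E B A G

The last element of post-order is the root; it splits in-order into left and right subtrees.
Root L: left subtree has 7 nodes {C, F, P, V, Y, U, E}, right has 3 {A, G, B}.
  Root U: left subtree has 5 nodes {C, F, P, V, Y}, right has 1 {E}.
    Root V: left subtree has 3 nodes {C, F, P}, right has 1 {Y}.
      Root C: left subtree has 0 nodes { }, right has 2 {F, P}.
        Root F: left subtree has 0 nodes { }, right has 1 {P}.
  Root B: left subtree has 2 nodes {A, G}, right has 0 { }.
    Root A: left subtree has 0 nodes { }, right has 1 {G}.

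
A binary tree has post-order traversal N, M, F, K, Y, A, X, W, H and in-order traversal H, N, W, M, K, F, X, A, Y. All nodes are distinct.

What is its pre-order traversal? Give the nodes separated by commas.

H, W, N, X, K, M, F, A, Y

The last element of post-order is the root; it splits in-order into left and right subtrees.
Root H: left subtree has 0 nodes { }, right has 8 {N, W, M, K, F, X, A, Y}.
  Root W: left subtree has 1 node {N}, right has 6 {M, K, F, X, A, Y}.
    Root X: left subtree has 3 nodes {M, K, F}, right has 2 {A, Y}.
      Root K: left subtree has 1 node {M}, right has 1 {F}.
      Root A: left subtree has 0 nodes { }, right has 1 {Y}.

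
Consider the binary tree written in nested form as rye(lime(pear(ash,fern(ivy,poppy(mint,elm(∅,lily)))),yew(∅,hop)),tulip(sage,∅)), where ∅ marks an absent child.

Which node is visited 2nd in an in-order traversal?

In-order visits the left subtree, then the node, then the right subtree.
At rye: go left to lime.
  At lime: go left to pear.
    At pear: go left to ash.
      ash is a leaf — visit ash.
    Visit pear.
    At pear: go right to fern.
      At fern: go left to ivy.
        ivy is a leaf — visit ivy.
      Visit fern.
      At fern: go right to poppy.
        At poppy: go left to mint.
          mint is a leaf — visit mint.
        Visit poppy.
        At poppy: go right to elm.
          At elm: no left child.
          Visit elm.
          At elm: go right to lily.
            lily is a leaf — visit lily.
  Visit lime.
  At lime: go right to yew.
    At yew: no left child.
    Visit yew.
    At yew: go right to hop.
      hop is a leaf — visit hop.
Visit rye.
At rye: go right to tulip.
  At tulip: go left to sage.
    sage is a leaf — visit sage.
  Visit tulip.
  At tulip: no right child.
Full in-order sequence: ash, pear, ivy, fern, mint, poppy, elm, lily, lime, yew, hop, rye, sage, tulip.

pear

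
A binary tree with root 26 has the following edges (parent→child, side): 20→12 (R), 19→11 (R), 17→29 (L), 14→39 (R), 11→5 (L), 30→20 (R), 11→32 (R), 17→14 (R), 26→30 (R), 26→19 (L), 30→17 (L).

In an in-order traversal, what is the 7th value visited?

In-order visits the left subtree, then the node, then the right subtree.
At 26: go left to 19.
  At 19: no left child.
  Visit 19.
  At 19: go right to 11.
    At 11: go left to 5.
      5 is a leaf — visit 5.
    Visit 11.
    At 11: go right to 32.
      32 is a leaf — visit 32.
Visit 26.
At 26: go right to 30.
  At 30: go left to 17.
    At 17: go left to 29.
      29 is a leaf — visit 29.
    Visit 17.
    At 17: go right to 14.
      At 14: no left child.
      Visit 14.
      At 14: go right to 39.
        39 is a leaf — visit 39.
  Visit 30.
  At 30: go right to 20.
    At 20: no left child.
    Visit 20.
    At 20: go right to 12.
      12 is a leaf — visit 12.
Full in-order sequence: 19, 5, 11, 32, 26, 29, 17, 14, 39, 30, 20, 12.

17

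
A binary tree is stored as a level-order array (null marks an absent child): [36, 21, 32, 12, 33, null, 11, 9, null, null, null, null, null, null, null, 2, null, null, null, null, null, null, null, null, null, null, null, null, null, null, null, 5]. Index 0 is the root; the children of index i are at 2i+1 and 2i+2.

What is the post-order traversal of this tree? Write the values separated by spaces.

Post-order visits the left subtree, then the right subtree, then the node.
At 36: go left to 21.
  At 21: go left to 12.
    At 12: go left to 9.
      At 9: go left to 2.
        At 2: go left to 5.
          5 is a leaf — visit 5.
        At 2: no right child.
        Visit 2.
      At 9: no right child.
      Visit 9.
    At 12: no right child.
    Visit 12.
  At 21: go right to 33.
    33 is a leaf — visit 33.
  Visit 21.
At 36: go right to 32.
  At 32: no left child.
  At 32: go right to 11.
    11 is a leaf — visit 11.
  Visit 32.
Visit 36.

5 2 9 12 33 21 11 32 36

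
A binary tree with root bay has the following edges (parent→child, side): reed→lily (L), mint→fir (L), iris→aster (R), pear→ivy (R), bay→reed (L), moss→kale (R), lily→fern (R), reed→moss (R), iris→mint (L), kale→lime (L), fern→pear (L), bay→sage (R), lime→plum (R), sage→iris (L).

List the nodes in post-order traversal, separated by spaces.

ivy pear fern lily plum lime kale moss reed fir mint aster iris sage bay

Post-order visits the left subtree, then the right subtree, then the node.
At bay: go left to reed.
  At reed: go left to lily.
    At lily: no left child.
    At lily: go right to fern.
      At fern: go left to pear.
        At pear: no left child.
        At pear: go right to ivy.
          ivy is a leaf — visit ivy.
        Visit pear.
      At fern: no right child.
      Visit fern.
    Visit lily.
  At reed: go right to moss.
    At moss: no left child.
    At moss: go right to kale.
      At kale: go left to lime.
        At lime: no left child.
        At lime: go right to plum.
          plum is a leaf — visit plum.
        Visit lime.
      At kale: no right child.
      Visit kale.
    Visit moss.
  Visit reed.
At bay: go right to sage.
  At sage: go left to iris.
    At iris: go left to mint.
      At mint: go left to fir.
        fir is a leaf — visit fir.
      At mint: no right child.
      Visit mint.
    At iris: go right to aster.
      aster is a leaf — visit aster.
    Visit iris.
  At sage: no right child.
  Visit sage.
Visit bay.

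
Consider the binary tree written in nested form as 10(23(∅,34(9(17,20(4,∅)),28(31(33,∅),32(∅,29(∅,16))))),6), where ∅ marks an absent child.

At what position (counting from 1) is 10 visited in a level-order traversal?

Level-order visits nodes level by level from the root, left to right within each level.
Level 0: 10
Level 1: 23, 6
Level 2: 34
Level 3: 9, 28
Level 4: 17, 20, 31, 32
Level 5: 4, 33, 29
Level 6: 16
Full level-order sequence: 10, 23, 6, 34, 9, 28, 17, 20, 31, 32, 4, 33, 29, 16.

1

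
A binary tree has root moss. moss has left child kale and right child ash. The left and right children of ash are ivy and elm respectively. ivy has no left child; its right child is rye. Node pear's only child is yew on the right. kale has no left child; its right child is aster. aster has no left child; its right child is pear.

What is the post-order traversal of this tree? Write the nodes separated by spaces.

Post-order visits the left subtree, then the right subtree, then the node.
At moss: go left to kale.
  At kale: no left child.
  At kale: go right to aster.
    At aster: no left child.
    At aster: go right to pear.
      At pear: no left child.
      At pear: go right to yew.
        yew is a leaf — visit yew.
      Visit pear.
    Visit aster.
  Visit kale.
At moss: go right to ash.
  At ash: go left to ivy.
    At ivy: no left child.
    At ivy: go right to rye.
      rye is a leaf — visit rye.
    Visit ivy.
  At ash: go right to elm.
    elm is a leaf — visit elm.
  Visit ash.
Visit moss.

yew pear aster kale rye ivy elm ash moss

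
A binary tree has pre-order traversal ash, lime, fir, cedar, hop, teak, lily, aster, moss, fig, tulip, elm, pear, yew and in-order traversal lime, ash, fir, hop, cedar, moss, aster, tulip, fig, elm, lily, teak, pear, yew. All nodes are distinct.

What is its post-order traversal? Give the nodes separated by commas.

The first element of pre-order is the root; it splits in-order into left and right subtrees.
Root ash: left subtree has 1 node {lime}, right has 12 {fir, hop, cedar, moss, aster, tulip, fig, elm, lily, teak, pear, yew}.
  Root fir: left subtree has 0 nodes { }, right has 11 {hop, cedar, moss, aster, tulip, fig, elm, lily, teak, pear, yew}.
    Root cedar: left subtree has 1 node {hop}, right has 9 {moss, aster, tulip, fig, elm, lily, teak, pear, yew}.
      Root teak: left subtree has 6 nodes {moss, aster, tulip, fig, elm, lily}, right has 2 {pear, yew}.
        Root lily: left subtree has 5 nodes {moss, aster, tulip, fig, elm}, right has 0 { }.
          Root aster: left subtree has 1 node {moss}, right has 3 {tulip, fig, elm}.
            Root fig: left subtree has 1 node {tulip}, right has 1 {elm}.
        Root pear: left subtree has 0 nodes { }, right has 1 {yew}.

lime, hop, moss, tulip, elm, fig, aster, lily, yew, pear, teak, cedar, fir, ash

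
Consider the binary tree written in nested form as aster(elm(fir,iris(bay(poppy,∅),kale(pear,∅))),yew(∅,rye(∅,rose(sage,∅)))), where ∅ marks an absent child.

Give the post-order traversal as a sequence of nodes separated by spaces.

fir poppy bay pear kale iris elm sage rose rye yew aster

Post-order visits the left subtree, then the right subtree, then the node.
At aster: go left to elm.
  At elm: go left to fir.
    fir is a leaf — visit fir.
  At elm: go right to iris.
    At iris: go left to bay.
      At bay: go left to poppy.
        poppy is a leaf — visit poppy.
      At bay: no right child.
      Visit bay.
    At iris: go right to kale.
      At kale: go left to pear.
        pear is a leaf — visit pear.
      At kale: no right child.
      Visit kale.
    Visit iris.
  Visit elm.
At aster: go right to yew.
  At yew: no left child.
  At yew: go right to rye.
    At rye: no left child.
    At rye: go right to rose.
      At rose: go left to sage.
        sage is a leaf — visit sage.
      At rose: no right child.
      Visit rose.
    Visit rye.
  Visit yew.
Visit aster.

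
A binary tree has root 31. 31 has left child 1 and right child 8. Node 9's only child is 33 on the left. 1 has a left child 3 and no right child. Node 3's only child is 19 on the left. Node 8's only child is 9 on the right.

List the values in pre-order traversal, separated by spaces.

31 1 3 19 8 9 33

Pre-order visits the node, then its left subtree, then its right subtree.
Visit 31.
At 31: go left to 1.
  Visit 1.
  At 1: go left to 3.
    Visit 3.
    At 3: go left to 19.
      19 is a leaf — visit 19.
    At 3: no right child.
  At 1: no right child.
At 31: go right to 8.
  Visit 8.
  At 8: no left child.
  At 8: go right to 9.
    Visit 9.
    At 9: go left to 33.
      33 is a leaf — visit 33.
    At 9: no right child.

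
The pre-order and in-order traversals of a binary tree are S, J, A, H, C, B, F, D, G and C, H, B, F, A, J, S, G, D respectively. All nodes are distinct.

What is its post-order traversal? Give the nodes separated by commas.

C, F, B, H, A, J, G, D, S

The first element of pre-order is the root; it splits in-order into left and right subtrees.
Root S: left subtree has 6 nodes {C, H, B, F, A, J}, right has 2 {G, D}.
  Root J: left subtree has 5 nodes {C, H, B, F, A}, right has 0 { }.
    Root A: left subtree has 4 nodes {C, H, B, F}, right has 0 { }.
      Root H: left subtree has 1 node {C}, right has 2 {B, F}.
        Root B: left subtree has 0 nodes { }, right has 1 {F}.
  Root D: left subtree has 1 node {G}, right has 0 { }.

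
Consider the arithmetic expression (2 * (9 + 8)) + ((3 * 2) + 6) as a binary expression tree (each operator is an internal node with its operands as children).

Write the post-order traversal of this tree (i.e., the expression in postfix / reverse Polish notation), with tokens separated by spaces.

2 9 8 + * 3 2 * 6 + +

Post-order on an expression tree gives postfix notation: for each operator, emit left operand, right operand, then the operator.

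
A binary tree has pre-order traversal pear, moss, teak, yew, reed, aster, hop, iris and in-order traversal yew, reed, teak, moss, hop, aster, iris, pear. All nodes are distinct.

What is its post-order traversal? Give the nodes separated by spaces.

The first element of pre-order is the root; it splits in-order into left and right subtrees.
Root pear: left subtree has 7 nodes {yew, reed, teak, moss, hop, aster, iris}, right has 0 { }.
  Root moss: left subtree has 3 nodes {yew, reed, teak}, right has 3 {hop, aster, iris}.
    Root teak: left subtree has 2 nodes {yew, reed}, right has 0 { }.
      Root yew: left subtree has 0 nodes { }, right has 1 {reed}.
    Root aster: left subtree has 1 node {hop}, right has 1 {iris}.

reed yew teak hop iris aster moss pear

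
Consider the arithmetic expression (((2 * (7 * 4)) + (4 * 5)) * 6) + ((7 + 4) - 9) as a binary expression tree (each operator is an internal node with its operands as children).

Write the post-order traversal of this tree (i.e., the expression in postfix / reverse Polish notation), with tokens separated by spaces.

2 7 4 * * 4 5 * + 6 * 7 4 + 9 - +

Post-order on an expression tree gives postfix notation: for each operator, emit left operand, right operand, then the operator.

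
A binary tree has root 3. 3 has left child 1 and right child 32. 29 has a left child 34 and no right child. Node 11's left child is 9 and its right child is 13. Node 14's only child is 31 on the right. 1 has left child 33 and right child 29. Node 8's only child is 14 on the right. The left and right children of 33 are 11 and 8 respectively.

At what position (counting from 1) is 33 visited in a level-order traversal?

Level-order visits nodes level by level from the root, left to right within each level.
Level 0: 3
Level 1: 1, 32
Level 2: 33, 29
Level 3: 11, 8, 34
Level 4: 9, 13, 14
Level 5: 31
Full level-order sequence: 3, 1, 32, 33, 29, 11, 8, 34, 9, 13, 14, 31.

4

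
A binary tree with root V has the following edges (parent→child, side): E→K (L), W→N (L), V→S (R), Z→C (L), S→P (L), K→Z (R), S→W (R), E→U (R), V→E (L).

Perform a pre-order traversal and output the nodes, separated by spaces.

Pre-order visits the node, then its left subtree, then its right subtree.
Visit V.
At V: go left to E.
  Visit E.
  At E: go left to K.
    Visit K.
    At K: no left child.
    At K: go right to Z.
      Visit Z.
      At Z: go left to C.
        C is a leaf — visit C.
      At Z: no right child.
  At E: go right to U.
    U is a leaf — visit U.
At V: go right to S.
  Visit S.
  At S: go left to P.
    P is a leaf — visit P.
  At S: go right to W.
    Visit W.
    At W: go left to N.
      N is a leaf — visit N.
    At W: no right child.

V E K Z C U S P W N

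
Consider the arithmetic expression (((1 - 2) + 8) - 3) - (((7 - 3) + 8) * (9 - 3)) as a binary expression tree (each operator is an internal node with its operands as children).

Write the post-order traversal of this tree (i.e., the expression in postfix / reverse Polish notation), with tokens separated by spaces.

1 2 - 8 + 3 - 7 3 - 8 + 9 3 - * -

Post-order on an expression tree gives postfix notation: for each operator, emit left operand, right operand, then the operator.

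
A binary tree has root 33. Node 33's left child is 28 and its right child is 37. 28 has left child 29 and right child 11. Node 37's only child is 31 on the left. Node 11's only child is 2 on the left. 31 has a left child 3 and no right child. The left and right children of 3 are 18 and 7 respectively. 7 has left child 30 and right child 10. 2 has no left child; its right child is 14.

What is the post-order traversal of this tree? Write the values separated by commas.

Post-order visits the left subtree, then the right subtree, then the node.
At 33: go left to 28.
  At 28: go left to 29.
    29 is a leaf — visit 29.
  At 28: go right to 11.
    At 11: go left to 2.
      At 2: no left child.
      At 2: go right to 14.
        14 is a leaf — visit 14.
      Visit 2.
    At 11: no right child.
    Visit 11.
  Visit 28.
At 33: go right to 37.
  At 37: go left to 31.
    At 31: go left to 3.
      At 3: go left to 18.
        18 is a leaf — visit 18.
      At 3: go right to 7.
        At 7: go left to 30.
          30 is a leaf — visit 30.
        At 7: go right to 10.
          10 is a leaf — visit 10.
        Visit 7.
      Visit 3.
    At 31: no right child.
    Visit 31.
  At 37: no right child.
  Visit 37.
Visit 33.

29, 14, 2, 11, 28, 18, 30, 10, 7, 3, 31, 37, 33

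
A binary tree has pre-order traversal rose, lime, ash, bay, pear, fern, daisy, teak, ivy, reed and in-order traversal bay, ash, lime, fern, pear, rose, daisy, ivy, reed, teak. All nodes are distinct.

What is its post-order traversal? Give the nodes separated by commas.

bay, ash, fern, pear, lime, reed, ivy, teak, daisy, rose

The first element of pre-order is the root; it splits in-order into left and right subtrees.
Root rose: left subtree has 5 nodes {bay, ash, lime, fern, pear}, right has 4 {daisy, ivy, reed, teak}.
  Root lime: left subtree has 2 nodes {bay, ash}, right has 2 {fern, pear}.
    Root ash: left subtree has 1 node {bay}, right has 0 { }.
    Root pear: left subtree has 1 node {fern}, right has 0 { }.
  Root daisy: left subtree has 0 nodes { }, right has 3 {ivy, reed, teak}.
    Root teak: left subtree has 2 nodes {ivy, reed}, right has 0 { }.
      Root ivy: left subtree has 0 nodes { }, right has 1 {reed}.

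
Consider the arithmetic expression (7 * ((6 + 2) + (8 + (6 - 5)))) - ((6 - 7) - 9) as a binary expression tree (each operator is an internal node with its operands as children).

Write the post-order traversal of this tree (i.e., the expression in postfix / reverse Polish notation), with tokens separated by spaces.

Post-order on an expression tree gives postfix notation: for each operator, emit left operand, right operand, then the operator.

7 6 2 + 8 6 5 - + + * 6 7 - 9 - -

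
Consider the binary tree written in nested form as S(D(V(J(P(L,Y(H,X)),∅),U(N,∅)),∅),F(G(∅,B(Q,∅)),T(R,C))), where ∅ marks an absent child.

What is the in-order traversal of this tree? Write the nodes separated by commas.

L, P, H, Y, X, J, V, N, U, D, S, G, Q, B, F, R, T, C

In-order visits the left subtree, then the node, then the right subtree.
At S: go left to D.
  At D: go left to V.
    At V: go left to J.
      At J: go left to P.
        At P: go left to L.
          L is a leaf — visit L.
        Visit P.
        At P: go right to Y.
          At Y: go left to H.
            H is a leaf — visit H.
          Visit Y.
          At Y: go right to X.
            X is a leaf — visit X.
      Visit J.
      At J: no right child.
    Visit V.
    At V: go right to U.
      At U: go left to N.
        N is a leaf — visit N.
      Visit U.
      At U: no right child.
  Visit D.
  At D: no right child.
Visit S.
At S: go right to F.
  At F: go left to G.
    At G: no left child.
    Visit G.
    At G: go right to B.
      At B: go left to Q.
        Q is a leaf — visit Q.
      Visit B.
      At B: no right child.
  Visit F.
  At F: go right to T.
    At T: go left to R.
      R is a leaf — visit R.
    Visit T.
    At T: go right to C.
      C is a leaf — visit C.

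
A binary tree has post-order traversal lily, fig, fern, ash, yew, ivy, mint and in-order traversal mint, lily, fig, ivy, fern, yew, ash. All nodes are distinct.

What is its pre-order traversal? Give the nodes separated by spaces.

mint ivy fig lily yew fern ash

The last element of post-order is the root; it splits in-order into left and right subtrees.
Root mint: left subtree has 0 nodes { }, right has 6 {lily, fig, ivy, fern, yew, ash}.
  Root ivy: left subtree has 2 nodes {lily, fig}, right has 3 {fern, yew, ash}.
    Root fig: left subtree has 1 node {lily}, right has 0 { }.
    Root yew: left subtree has 1 node {fern}, right has 1 {ash}.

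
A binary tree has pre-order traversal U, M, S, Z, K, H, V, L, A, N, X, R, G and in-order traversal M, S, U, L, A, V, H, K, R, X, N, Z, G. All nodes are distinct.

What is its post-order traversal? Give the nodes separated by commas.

S, M, A, L, V, H, R, X, N, K, G, Z, U

The first element of pre-order is the root; it splits in-order into left and right subtrees.
Root U: left subtree has 2 nodes {M, S}, right has 10 {L, A, V, H, K, R, X, N, Z, G}.
  Root M: left subtree has 0 nodes { }, right has 1 {S}.
  Root Z: left subtree has 8 nodes {L, A, V, H, K, R, X, N}, right has 1 {G}.
    Root K: left subtree has 4 nodes {L, A, V, H}, right has 3 {R, X, N}.
      Root H: left subtree has 3 nodes {L, A, V}, right has 0 { }.
        Root V: left subtree has 2 nodes {L, A}, right has 0 { }.
          Root L: left subtree has 0 nodes { }, right has 1 {A}.
      Root N: left subtree has 2 nodes {R, X}, right has 0 { }.
        Root X: left subtree has 1 node {R}, right has 0 { }.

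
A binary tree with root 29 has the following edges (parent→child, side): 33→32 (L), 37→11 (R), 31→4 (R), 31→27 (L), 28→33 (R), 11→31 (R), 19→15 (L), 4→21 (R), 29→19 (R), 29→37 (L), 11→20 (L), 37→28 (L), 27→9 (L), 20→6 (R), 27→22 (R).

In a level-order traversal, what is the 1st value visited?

Level-order visits nodes level by level from the root, left to right within each level.
Level 0: 29
Level 1: 37, 19
Level 2: 28, 11, 15
Level 3: 33, 20, 31
Level 4: 32, 6, 27, 4
Level 5: 9, 22, 21
Full level-order sequence: 29, 37, 19, 28, 11, 15, 33, 20, 31, 32, 6, 27, 4, 9, 22, 21.

29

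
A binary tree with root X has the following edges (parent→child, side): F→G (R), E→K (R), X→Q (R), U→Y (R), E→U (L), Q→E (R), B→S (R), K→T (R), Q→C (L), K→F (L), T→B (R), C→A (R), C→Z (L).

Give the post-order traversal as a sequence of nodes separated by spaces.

Post-order visits the left subtree, then the right subtree, then the node.
At X: no left child.
At X: go right to Q.
  At Q: go left to C.
    At C: go left to Z.
      Z is a leaf — visit Z.
    At C: go right to A.
      A is a leaf — visit A.
    Visit C.
  At Q: go right to E.
    At E: go left to U.
      At U: no left child.
      At U: go right to Y.
        Y is a leaf — visit Y.
      Visit U.
    At E: go right to K.
      At K: go left to F.
        At F: no left child.
        At F: go right to G.
          G is a leaf — visit G.
        Visit F.
      At K: go right to T.
        At T: no left child.
        At T: go right to B.
          At B: no left child.
          At B: go right to S.
            S is a leaf — visit S.
          Visit B.
        Visit T.
      Visit K.
    Visit E.
  Visit Q.
Visit X.

Z A C Y U G F S B T K E Q X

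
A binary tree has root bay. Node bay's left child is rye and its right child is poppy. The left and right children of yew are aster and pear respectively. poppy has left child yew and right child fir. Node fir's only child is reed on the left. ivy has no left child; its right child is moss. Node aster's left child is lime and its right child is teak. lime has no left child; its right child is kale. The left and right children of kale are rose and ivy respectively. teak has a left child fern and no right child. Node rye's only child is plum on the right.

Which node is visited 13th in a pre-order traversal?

Pre-order visits the node, then its left subtree, then its right subtree.
Visit bay.
At bay: go left to rye.
  Visit rye.
  At rye: no left child.
  At rye: go right to plum.
    plum is a leaf — visit plum.
At bay: go right to poppy.
  Visit poppy.
  At poppy: go left to yew.
    Visit yew.
    At yew: go left to aster.
      Visit aster.
      At aster: go left to lime.
        Visit lime.
        At lime: no left child.
        At lime: go right to kale.
          Visit kale.
          At kale: go left to rose.
            rose is a leaf — visit rose.
          At kale: go right to ivy.
            Visit ivy.
            At ivy: no left child.
            At ivy: go right to moss.
              moss is a leaf — visit moss.
      At aster: go right to teak.
        Visit teak.
        At teak: go left to fern.
          fern is a leaf — visit fern.
        At teak: no right child.
    At yew: go right to pear.
      pear is a leaf — visit pear.
  At poppy: go right to fir.
    Visit fir.
    At fir: go left to reed.
      reed is a leaf — visit reed.
    At fir: no right child.
Full pre-order sequence: bay, rye, plum, poppy, yew, aster, lime, kale, rose, ivy, moss, teak, fern, pear, fir, reed.

fern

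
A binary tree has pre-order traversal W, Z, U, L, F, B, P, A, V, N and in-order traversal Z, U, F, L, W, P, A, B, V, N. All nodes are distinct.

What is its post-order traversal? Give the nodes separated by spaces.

F L U Z A P N V B W

The first element of pre-order is the root; it splits in-order into left and right subtrees.
Root W: left subtree has 4 nodes {Z, U, F, L}, right has 5 {P, A, B, V, N}.
  Root Z: left subtree has 0 nodes { }, right has 3 {U, F, L}.
    Root U: left subtree has 0 nodes { }, right has 2 {F, L}.
      Root L: left subtree has 1 node {F}, right has 0 { }.
  Root B: left subtree has 2 nodes {P, A}, right has 2 {V, N}.
    Root P: left subtree has 0 nodes { }, right has 1 {A}.
    Root V: left subtree has 0 nodes { }, right has 1 {N}.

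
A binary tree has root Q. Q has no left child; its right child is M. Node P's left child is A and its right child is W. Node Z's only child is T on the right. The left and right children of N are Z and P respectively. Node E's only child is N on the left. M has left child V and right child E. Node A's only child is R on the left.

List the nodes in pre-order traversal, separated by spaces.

Q M V E N Z T P A R W

Pre-order visits the node, then its left subtree, then its right subtree.
Visit Q.
At Q: no left child.
At Q: go right to M.
  Visit M.
  At M: go left to V.
    V is a leaf — visit V.
  At M: go right to E.
    Visit E.
    At E: go left to N.
      Visit N.
      At N: go left to Z.
        Visit Z.
        At Z: no left child.
        At Z: go right to T.
          T is a leaf — visit T.
      At N: go right to P.
        Visit P.
        At P: go left to A.
          Visit A.
          At A: go left to R.
            R is a leaf — visit R.
          At A: no right child.
        At P: go right to W.
          W is a leaf — visit W.
    At E: no right child.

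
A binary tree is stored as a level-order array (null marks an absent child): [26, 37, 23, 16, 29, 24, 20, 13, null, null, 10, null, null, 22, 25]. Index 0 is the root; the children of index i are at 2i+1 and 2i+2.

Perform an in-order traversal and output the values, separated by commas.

In-order visits the left subtree, then the node, then the right subtree.
At 26: go left to 37.
  At 37: go left to 16.
    At 16: go left to 13.
      13 is a leaf — visit 13.
    Visit 16.
    At 16: no right child.
  Visit 37.
  At 37: go right to 29.
    At 29: no left child.
    Visit 29.
    At 29: go right to 10.
      10 is a leaf — visit 10.
Visit 26.
At 26: go right to 23.
  At 23: go left to 24.
    24 is a leaf — visit 24.
  Visit 23.
  At 23: go right to 20.
    At 20: go left to 22.
      22 is a leaf — visit 22.
    Visit 20.
    At 20: go right to 25.
      25 is a leaf — visit 25.

13, 16, 37, 29, 10, 26, 24, 23, 22, 20, 25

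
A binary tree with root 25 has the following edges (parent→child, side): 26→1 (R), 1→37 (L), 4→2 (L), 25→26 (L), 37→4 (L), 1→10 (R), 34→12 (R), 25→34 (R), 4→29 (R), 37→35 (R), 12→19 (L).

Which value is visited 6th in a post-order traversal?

Post-order visits the left subtree, then the right subtree, then the node.
At 25: go left to 26.
  At 26: no left child.
  At 26: go right to 1.
    At 1: go left to 37.
      At 37: go left to 4.
        At 4: go left to 2.
          2 is a leaf — visit 2.
        At 4: go right to 29.
          29 is a leaf — visit 29.
        Visit 4.
      At 37: go right to 35.
        35 is a leaf — visit 35.
      Visit 37.
    At 1: go right to 10.
      10 is a leaf — visit 10.
    Visit 1.
  Visit 26.
At 25: go right to 34.
  At 34: no left child.
  At 34: go right to 12.
    At 12: go left to 19.
      19 is a leaf — visit 19.
    At 12: no right child.
    Visit 12.
  Visit 34.
Visit 25.
Full post-order sequence: 2, 29, 4, 35, 37, 10, 1, 26, 19, 12, 34, 25.

10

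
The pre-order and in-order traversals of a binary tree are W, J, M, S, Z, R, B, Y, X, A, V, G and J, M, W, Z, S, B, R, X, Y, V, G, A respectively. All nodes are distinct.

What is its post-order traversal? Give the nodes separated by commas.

M, J, Z, B, X, G, V, A, Y, R, S, W

The first element of pre-order is the root; it splits in-order into left and right subtrees.
Root W: left subtree has 2 nodes {J, M}, right has 9 {Z, S, B, R, X, Y, V, G, A}.
  Root J: left subtree has 0 nodes { }, right has 1 {M}.
  Root S: left subtree has 1 node {Z}, right has 7 {B, R, X, Y, V, G, A}.
    Root R: left subtree has 1 node {B}, right has 5 {X, Y, V, G, A}.
      Root Y: left subtree has 1 node {X}, right has 3 {V, G, A}.
        Root A: left subtree has 2 nodes {V, G}, right has 0 { }.
          Root V: left subtree has 0 nodes { }, right has 1 {G}.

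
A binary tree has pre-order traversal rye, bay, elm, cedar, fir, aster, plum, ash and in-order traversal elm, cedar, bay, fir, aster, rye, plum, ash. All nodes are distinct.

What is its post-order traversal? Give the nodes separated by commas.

cedar, elm, aster, fir, bay, ash, plum, rye

The first element of pre-order is the root; it splits in-order into left and right subtrees.
Root rye: left subtree has 5 nodes {elm, cedar, bay, fir, aster}, right has 2 {plum, ash}.
  Root bay: left subtree has 2 nodes {elm, cedar}, right has 2 {fir, aster}.
    Root elm: left subtree has 0 nodes { }, right has 1 {cedar}.
    Root fir: left subtree has 0 nodes { }, right has 1 {aster}.
  Root plum: left subtree has 0 nodes { }, right has 1 {ash}.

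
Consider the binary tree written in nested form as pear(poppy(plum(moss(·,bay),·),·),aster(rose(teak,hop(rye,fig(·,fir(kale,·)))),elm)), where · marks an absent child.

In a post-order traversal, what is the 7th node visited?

Post-order visits the left subtree, then the right subtree, then the node.
At pear: go left to poppy.
  At poppy: go left to plum.
    At plum: go left to moss.
      At moss: no left child.
      At moss: go right to bay.
        bay is a leaf — visit bay.
      Visit moss.
    At plum: no right child.
    Visit plum.
  At poppy: no right child.
  Visit poppy.
At pear: go right to aster.
  At aster: go left to rose.
    At rose: go left to teak.
      teak is a leaf — visit teak.
    At rose: go right to hop.
      At hop: go left to rye.
        rye is a leaf — visit rye.
      At hop: go right to fig.
        At fig: no left child.
        At fig: go right to fir.
          At fir: go left to kale.
            kale is a leaf — visit kale.
          At fir: no right child.
          Visit fir.
        Visit fig.
      Visit hop.
    Visit rose.
  At aster: go right to elm.
    elm is a leaf — visit elm.
  Visit aster.
Visit pear.
Full post-order sequence: bay, moss, plum, poppy, teak, rye, kale, fir, fig, hop, rose, elm, aster, pear.

kale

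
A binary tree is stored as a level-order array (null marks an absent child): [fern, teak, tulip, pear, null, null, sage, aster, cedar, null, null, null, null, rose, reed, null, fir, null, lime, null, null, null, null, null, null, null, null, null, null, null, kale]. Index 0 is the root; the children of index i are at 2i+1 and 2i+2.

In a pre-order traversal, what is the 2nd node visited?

teak

Pre-order visits the node, then its left subtree, then its right subtree.
Visit fern.
At fern: go left to teak.
  Visit teak.
  At teak: go left to pear.
    Visit pear.
    At pear: go left to aster.
      Visit aster.
      At aster: no left child.
      At aster: go right to fir.
        fir is a leaf — visit fir.
    At pear: go right to cedar.
      Visit cedar.
      At cedar: no left child.
      At cedar: go right to lime.
        lime is a leaf — visit lime.
  At teak: no right child.
At fern: go right to tulip.
  Visit tulip.
  At tulip: no left child.
  At tulip: go right to sage.
    Visit sage.
    At sage: go left to rose.
      rose is a leaf — visit rose.
    At sage: go right to reed.
      Visit reed.
      At reed: no left child.
      At reed: go right to kale.
        kale is a leaf — visit kale.
Full pre-order sequence: fern, teak, pear, aster, fir, cedar, lime, tulip, sage, rose, reed, kale.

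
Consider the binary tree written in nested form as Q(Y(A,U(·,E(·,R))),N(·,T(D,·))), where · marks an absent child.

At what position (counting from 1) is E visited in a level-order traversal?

Level-order visits nodes level by level from the root, left to right within each level.
Level 0: Q
Level 1: Y, N
Level 2: A, U, T
Level 3: E, D
Level 4: R
Full level-order sequence: Q, Y, N, A, U, T, E, D, R.

7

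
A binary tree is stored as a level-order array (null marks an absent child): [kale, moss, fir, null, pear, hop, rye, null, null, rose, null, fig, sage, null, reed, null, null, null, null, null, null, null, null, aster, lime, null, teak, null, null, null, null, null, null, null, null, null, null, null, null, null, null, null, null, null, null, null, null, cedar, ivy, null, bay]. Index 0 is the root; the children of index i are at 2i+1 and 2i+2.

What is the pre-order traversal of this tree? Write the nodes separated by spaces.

Pre-order visits the node, then its left subtree, then its right subtree.
Visit kale.
At kale: go left to moss.
  Visit moss.
  At moss: no left child.
  At moss: go right to pear.
    Visit pear.
    At pear: go left to rose.
      rose is a leaf — visit rose.
    At pear: no right child.
At kale: go right to fir.
  Visit fir.
  At fir: go left to hop.
    Visit hop.
    At hop: go left to fig.
      Visit fig.
      At fig: go left to aster.
        Visit aster.
        At aster: go left to cedar.
          cedar is a leaf — visit cedar.
        At aster: go right to ivy.
          ivy is a leaf — visit ivy.
      At fig: go right to lime.
        Visit lime.
        At lime: no left child.
        At lime: go right to bay.
          bay is a leaf — visit bay.
    At hop: go right to sage.
      Visit sage.
      At sage: no left child.
      At sage: go right to teak.
        teak is a leaf — visit teak.
  At fir: go right to rye.
    Visit rye.
    At rye: no left child.
    At rye: go right to reed.
      reed is a leaf — visit reed.

kale moss pear rose fir hop fig aster cedar ivy lime bay sage teak rye reed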